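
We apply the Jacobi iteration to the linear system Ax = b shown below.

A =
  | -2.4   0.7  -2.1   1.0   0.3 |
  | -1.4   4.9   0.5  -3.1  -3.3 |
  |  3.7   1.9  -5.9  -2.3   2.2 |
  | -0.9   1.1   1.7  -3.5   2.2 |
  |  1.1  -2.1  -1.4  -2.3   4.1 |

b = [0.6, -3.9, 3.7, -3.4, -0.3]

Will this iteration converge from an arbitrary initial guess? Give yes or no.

Diagonal D = diag(-2.4, 4.9, -5.9, -3.5, 4.1); L, U strict lower/upper.
T_J = -D⁻¹(L+U): T[0,4] = -(0.3)/(-2.4) = +0.1250; T[0,0] = 0.
  T[0,:] = [+0.0000 +0.2917 -0.8750 +0.4167 +0.1250]
  T[1,:] = [+0.2857 +0.0000 -0.1020 +0.6327 +0.6735]
  T[2,:] = [+0.6271 +0.3220 +0.0000 -0.3898 +0.3729]
  T[3,:] = [-0.2571 +0.3143 +0.4857 +0.0000 +0.6286]
  T[4,:] = [-0.2683 +0.5122 +0.3415 +0.5610 +0.0000]
eigenvalue magnitudes: 1.1837, 0.9222, 0.9222, 0.6438, 0.5253.
ρ = 1.1837; 1.1837 > 1 ⇒ diverges.

no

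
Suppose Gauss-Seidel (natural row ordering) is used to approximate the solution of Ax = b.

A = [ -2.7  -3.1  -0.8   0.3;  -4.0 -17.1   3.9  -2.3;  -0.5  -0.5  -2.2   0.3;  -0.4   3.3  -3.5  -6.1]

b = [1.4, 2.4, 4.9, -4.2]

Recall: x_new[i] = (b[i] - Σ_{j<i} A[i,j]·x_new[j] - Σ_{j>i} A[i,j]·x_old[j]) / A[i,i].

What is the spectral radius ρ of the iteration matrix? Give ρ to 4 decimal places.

Diagonal D = diag(-2.7, -17.1, -2.2, -6.1); L, U strict lower/upper.
T_GS = -(D+L)⁻¹U: row 0 first, T[0,3] = -(0.3)/(-2.7) = +0.1111; later rows by forward substitution.
  T[0,:] = [+0.0000  -1.1481  -0.2963  +0.1111]
  T[1,:] = [+0.0000  +0.2686  +0.2974  -0.1605]
  T[2,:] = [+0.0000  +0.1999  -0.0002  +0.1476]
  T[3,:] = [+0.0000  +0.1059  +0.1804  -0.1788]
moduli |λ_i(T)| = 0.3983, 0.2884, 0.0204, 0.0000.
ρ(T) = max|λ| = 0.3983; 0.3983 < 1 ⇒ converges.

0.3983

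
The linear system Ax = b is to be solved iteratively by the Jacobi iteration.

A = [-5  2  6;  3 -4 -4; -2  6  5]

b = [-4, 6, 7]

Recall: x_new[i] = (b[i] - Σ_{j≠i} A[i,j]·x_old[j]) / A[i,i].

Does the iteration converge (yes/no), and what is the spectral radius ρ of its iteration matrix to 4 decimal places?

Write A = D+L+U with D = diag(-5, -4, 5).
T_J = -D⁻¹(L+U): T[1,0] = -(3)/(-4) = +0.7500; T[1,1] = 0.
  T[0,:] = [+0.0000 +0.4000 +1.2000]
  T[1,:] = [+0.7500 +0.0000 -1.0000]
  T[2,:] = [+0.4000 -1.2000 +0.0000]
moduli |λ_i(T)| = 1.6524, 0.8663, 0.8663.
spectral radius ρ = 1.6524; 1.6524 > 1, so it fails to converge.

no, ρ = 1.6524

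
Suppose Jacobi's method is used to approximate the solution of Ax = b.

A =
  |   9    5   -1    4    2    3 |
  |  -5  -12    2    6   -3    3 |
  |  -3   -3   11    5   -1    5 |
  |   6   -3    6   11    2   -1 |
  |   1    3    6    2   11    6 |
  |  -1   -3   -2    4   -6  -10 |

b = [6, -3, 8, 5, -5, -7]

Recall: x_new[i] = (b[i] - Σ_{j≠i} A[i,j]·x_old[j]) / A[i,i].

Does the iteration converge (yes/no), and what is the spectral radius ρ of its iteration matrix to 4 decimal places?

no, ρ = 1.1417

Diagonal D = diag(9, -12, 11, 11, 11, -10); L, U strict lower/upper.
Jacobi: T = -D⁻¹(L+U), T[5,1] = -(-3)/(-10) = -0.3000; T[5,5] = 0.
  T[0,:] = [+0.0000 -0.5556 +0.1111 -0.4444 -0.2222 -0.3333]
  T[1,:] = [-0.4167 +0.0000 +0.1667 +0.5000 -0.2500 +0.2500]
  T[2,:] = [+0.2727 +0.2727 +0.0000 -0.4545 +0.0909 -0.4545]
  T[3,:] = [-0.5455 +0.2727 -0.5455 +0.0000 -0.1818 +0.0909]
  T[4,:] = [-0.0909 -0.2727 -0.5455 -0.1818 +0.0000 -0.5455]
  T[5,:] = [-0.1000 -0.3000 -0.2000 +0.4000 -0.6000 +0.0000]
|eigenvalues of T|: 1.1417, 0.7202, 0.7202, 0.4780, 0.4016, 0.4016.
spectral radius ρ = 1.1417; 1.1417 > 1 ⇒ diverges.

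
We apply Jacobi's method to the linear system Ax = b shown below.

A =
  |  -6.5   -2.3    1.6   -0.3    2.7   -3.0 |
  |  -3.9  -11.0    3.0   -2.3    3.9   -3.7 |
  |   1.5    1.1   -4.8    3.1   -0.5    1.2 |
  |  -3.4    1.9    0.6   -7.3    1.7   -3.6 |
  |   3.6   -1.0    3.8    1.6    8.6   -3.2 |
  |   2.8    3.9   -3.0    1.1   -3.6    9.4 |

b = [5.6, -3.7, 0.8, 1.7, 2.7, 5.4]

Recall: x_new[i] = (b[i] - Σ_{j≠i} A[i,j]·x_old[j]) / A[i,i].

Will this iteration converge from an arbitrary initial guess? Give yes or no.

no

Split A = D + L + U, D = diag(-6.5, -11, -4.8, -7.3, 8.6, 9.4).
T_J = -D⁻¹(L+U): T[1,3] = -(-2.3)/(-11) = -0.2091; T[1,1] = 0.
  T[0,:] = [+0.0000 -0.3538 +0.2462 -0.0462 +0.4154 -0.4615]
  T[1,:] = [-0.3545 +0.0000 +0.2727 -0.2091 +0.3545 -0.3364]
  T[2,:] = [+0.3125 +0.2292 +0.0000 +0.6458 -0.1042 +0.2500]
  T[3,:] = [-0.4658 +0.2603 +0.0822 +0.0000 +0.2329 -0.4932]
  T[4,:] = [-0.4186 +0.1163 -0.4419 -0.1860 +0.0000 +0.3721]
  T[5,:] = [-0.2979 -0.4149 +0.3191 -0.1170 +0.3830 +0.0000]
moduli |λ_i(T)| = 1.2374, 0.4954, 0.4954, 0.3919, 0.2686, 0.2686.
spectral radius ρ = 1.2374; 1.2374 > 1 ⇒ diverges.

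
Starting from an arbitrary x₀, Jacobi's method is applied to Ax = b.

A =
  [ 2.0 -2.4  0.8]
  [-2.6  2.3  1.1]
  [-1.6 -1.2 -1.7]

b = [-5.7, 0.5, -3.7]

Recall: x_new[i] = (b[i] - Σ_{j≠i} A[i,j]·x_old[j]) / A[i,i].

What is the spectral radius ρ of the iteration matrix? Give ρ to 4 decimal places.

1.6134

A = D + L + U where D = diag(2, 2.3, -1.7).
T_J = -D⁻¹(L+U): T[0,2] = -(0.8)/(2) = -0.4000; T[0,0] = 0.
  T[0,:] = [+0.0000, +1.2000, -0.4000]
  T[1,:] = [+1.1304, +0.0000, -0.4783]
  T[2,:] = [-0.9412, -0.7059, +0.0000]
|roots of det(T-λI)|: 1.6134, 1.1505, 0.4629.
spectral radius ρ = 1.6134; 1.6134 > 1: divergent.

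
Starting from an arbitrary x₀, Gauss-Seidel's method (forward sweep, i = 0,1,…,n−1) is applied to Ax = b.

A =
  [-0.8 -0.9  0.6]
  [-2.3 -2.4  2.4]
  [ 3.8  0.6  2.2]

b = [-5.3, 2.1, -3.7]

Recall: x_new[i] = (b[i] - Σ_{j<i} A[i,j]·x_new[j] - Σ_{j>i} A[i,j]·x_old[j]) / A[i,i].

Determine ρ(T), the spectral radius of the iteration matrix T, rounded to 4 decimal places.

1.5487

Diagonal D = diag(-0.8, -2.4, 2.2); L, U strict lower/upper.
Gauss-Seidel: T = -(D+L)⁻¹U, row 0 first, T[0,2] = -(0.6)/(-0.8) = +0.7500; later rows by forward substitution.
  T[0,:] = [+0.0000 -1.1250 +0.7500]
  T[1,:] = [+0.0000 +1.0781 +0.2812]
  T[2,:] = [+0.0000 +1.6491 -1.3722]
|λ(T)| sorted: 1.5487, 1.2547, 0.0000.
ρ(T) = max|λ| = 1.5487; 1.5487 > 1: divergent.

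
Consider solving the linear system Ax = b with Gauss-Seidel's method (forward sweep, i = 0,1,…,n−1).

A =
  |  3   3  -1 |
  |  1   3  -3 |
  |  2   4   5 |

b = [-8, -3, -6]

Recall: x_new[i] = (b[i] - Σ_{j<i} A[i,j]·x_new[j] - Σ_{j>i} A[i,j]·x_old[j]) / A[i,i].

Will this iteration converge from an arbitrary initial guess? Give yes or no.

Split A = D + L + U, D = diag(3, 3, 5).
Gauss-Seidel: T = -(D+L)⁻¹U, row 0 first, T[0,1] = -(3)/(3) = -1.0000; later rows by forward substitution.
  T[0,:] = [+0.0000, -1.0000, +0.3333]
  T[1,:] = [+0.0000, +0.3333, +0.8889]
  T[2,:] = [+0.0000, +0.1333, -0.8444]
|roots of det(T-λI)|: 0.9377, 0.4266, 0.0000.
spectral radius ρ = 0.9377; 0.9377 < 1, so it converges for any x₀.

yes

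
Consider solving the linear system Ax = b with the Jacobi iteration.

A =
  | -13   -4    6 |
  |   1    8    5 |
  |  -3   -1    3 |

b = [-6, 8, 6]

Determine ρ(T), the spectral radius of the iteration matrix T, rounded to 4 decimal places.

Diagonal D = diag(-13, 8, 3); L, U strict lower/upper.
Jacobi: T = -D⁻¹(L+U), T[2,0] = -(-3)/(3) = +1.0000; T[2,2] = 0.
  T[0,:] = [+0.0000, -0.3077, +0.4615]
  T[1,:] = [-0.1250, +0.0000, -0.6250]
  T[2,:] = [+1.0000, +0.3333, +0.0000]
|eigenvalues of T|: 0.7277, 0.4877, 0.4877.
ρ = 0.7277; 0.7277 < 1, so it converges for any x₀.

0.7277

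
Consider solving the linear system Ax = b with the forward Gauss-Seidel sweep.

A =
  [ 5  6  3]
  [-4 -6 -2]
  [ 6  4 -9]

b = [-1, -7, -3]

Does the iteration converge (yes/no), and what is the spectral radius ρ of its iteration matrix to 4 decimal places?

yes, ρ = 0.7741

Write A = D+L+U with D = diag(5, -6, -9).
GS T = -(D+L)⁻¹U: row 0 first, T[0,2] = -(3)/(5) = -0.6000; later rows by forward substitution.
  T[0,:] = [+0.0000 -1.2000 -0.6000]
  T[1,:] = [+0.0000 +0.8000 +0.0667]
  T[2,:] = [+0.0000 -0.4444 -0.3704]
moduli |λ_i(T)| = 0.7741, 0.3445, 0.0000.
spectral radius ρ = 0.7741; 0.7741 < 1, so it converges for any x₀.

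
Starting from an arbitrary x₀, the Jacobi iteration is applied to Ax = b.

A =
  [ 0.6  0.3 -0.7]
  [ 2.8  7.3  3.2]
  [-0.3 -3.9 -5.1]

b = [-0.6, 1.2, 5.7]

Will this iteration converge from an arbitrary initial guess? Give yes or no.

Let D = diag(0.6, 7.3, -5.1); L, U the strict triangles.
Jacobi T = -D⁻¹(L+U): T[1,2] = -(3.2)/(7.3) = -0.4384; T[1,1] = 0.
  T[0,:] = [+0.0000  -0.5000  +1.1667]
  T[1,:] = [-0.3836  +0.0000  -0.4384]
  T[2,:] = [-0.0588  -0.7647  +0.0000]
|λ(T)| sorted: 0.9065, 0.6027, 0.6027.
spectral radius ρ = 0.9065; 0.9065 < 1: convergent.

yes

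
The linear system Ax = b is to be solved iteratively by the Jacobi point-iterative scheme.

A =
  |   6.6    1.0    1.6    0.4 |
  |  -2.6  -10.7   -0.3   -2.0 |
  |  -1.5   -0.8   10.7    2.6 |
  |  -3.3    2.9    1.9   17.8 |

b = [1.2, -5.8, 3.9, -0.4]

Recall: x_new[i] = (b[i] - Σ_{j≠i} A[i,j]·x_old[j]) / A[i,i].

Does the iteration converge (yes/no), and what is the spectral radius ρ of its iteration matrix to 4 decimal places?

Diagonal D = diag(6.6, -10.7, 10.7, 17.8); L, U strict lower/upper.
Jacobi T = -D⁻¹(L+U): T[3,2] = -(1.9)/(17.8) = -0.1067; T[3,3] = 0.
  T[0,:] = [+0.0000, -0.1515, -0.2424, -0.0606]
  T[1,:] = [-0.2430, +0.0000, -0.0280, -0.1869]
  T[2,:] = [+0.1402, +0.0748, +0.0000, -0.2430]
  T[3,:] = [+0.1854, -0.1629, -0.1067, +0.0000]
|roots of det(T-λI)|: 0.3490, 0.2164, 0.2164, 0.1373.
ρ(T) = max|λ| = 0.3490; 0.3490 < 1, so it converges for any x₀.

yes, ρ = 0.3490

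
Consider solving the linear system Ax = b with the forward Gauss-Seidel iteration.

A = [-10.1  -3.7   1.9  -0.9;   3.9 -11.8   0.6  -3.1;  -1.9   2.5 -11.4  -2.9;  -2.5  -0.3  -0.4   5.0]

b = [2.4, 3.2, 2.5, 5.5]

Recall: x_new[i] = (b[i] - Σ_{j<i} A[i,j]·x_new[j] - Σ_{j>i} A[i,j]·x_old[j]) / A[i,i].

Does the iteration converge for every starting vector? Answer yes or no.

Diagonal D = diag(-10.1, -11.8, -11.4, 5); L, U strict lower/upper.
GS T = -(D+L)⁻¹U: row 0 first, T[0,1] = -(-3.7)/(-10.1) = -0.3663; later rows by forward substitution.
  T[0,:] = [+0.0000  -0.3663  +0.1881  -0.0891]
  T[1,:] = [+0.0000  -0.1211  +0.1130  -0.2922]
  T[2,:] = [+0.0000  +0.0345  -0.0066  -0.3036]
  T[3,:] = [+0.0000  -0.1877  +0.1003  -0.0864]
eigenvalue magnitudes: 0.2415, 0.1137, 0.0862, 0.0000.
ρ = 0.2415; 0.2415 < 1: convergent.

yes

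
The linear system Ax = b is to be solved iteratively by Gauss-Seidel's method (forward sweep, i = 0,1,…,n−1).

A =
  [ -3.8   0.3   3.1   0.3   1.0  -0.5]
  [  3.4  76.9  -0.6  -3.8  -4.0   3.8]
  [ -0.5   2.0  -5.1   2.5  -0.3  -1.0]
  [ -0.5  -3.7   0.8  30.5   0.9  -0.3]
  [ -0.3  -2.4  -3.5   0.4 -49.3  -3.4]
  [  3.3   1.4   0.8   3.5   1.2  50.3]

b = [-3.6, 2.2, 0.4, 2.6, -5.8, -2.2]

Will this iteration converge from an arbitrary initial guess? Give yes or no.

yes

Let D = diag(-3.8, 76.9, -5.1, 30.5, -49.3, 50.3); L, U the strict triangles.
T_GS = -(D+L)⁻¹U: row 0 first, T[0,1] = -(0.3)/(-3.8) = +0.0789; later rows by forward substitution.
  T[0,:] = [+0.0000  +0.0789  +0.8158  +0.0789  +0.2632  -0.1316]
  T[1,:] = [+0.0000  -0.0035  -0.0283  +0.0459  +0.0404  -0.0436]
  T[2,:] = [+0.0000  -0.0091  -0.0911  +0.5005  -0.0688  -0.2003]
  T[3,:] = [+0.0000  +0.0011  +0.0123  -0.0063  -0.0185  +0.0076]
  T[4,:] = [+0.0000  +0.0003  +0.0030  -0.0383  +0.0012  -0.0518]
  T[5,:] = [+0.0000  -0.0050  -0.0522  -0.0131  -0.0160  +0.0137]
eigenvalue magnitudes: 0.1871, 0.0760, 0.0760, 0.0402, 0.0009, 0.0000.
ρ(T) = max|λ| = 0.1871; 0.1871 < 1, so it converges for any x₀.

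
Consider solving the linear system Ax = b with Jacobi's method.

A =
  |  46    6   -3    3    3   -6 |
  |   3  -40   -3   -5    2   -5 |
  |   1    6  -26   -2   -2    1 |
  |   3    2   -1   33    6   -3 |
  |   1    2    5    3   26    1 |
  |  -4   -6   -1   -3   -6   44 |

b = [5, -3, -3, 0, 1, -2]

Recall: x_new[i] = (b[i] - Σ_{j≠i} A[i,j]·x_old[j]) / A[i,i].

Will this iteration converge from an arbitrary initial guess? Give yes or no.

yes

Split A = D + L + U, D = diag(46, -40, -26, 33, 26, 44).
Jacobi T = -D⁻¹(L+U): T[2,5] = -(1)/(-26) = +0.0385; T[2,2] = 0.
  T[0,:] = [+0.0000 -0.1304 +0.0652 -0.0652 -0.0652 +0.1304]
  T[1,:] = [+0.0750 +0.0000 -0.0750 -0.1250 +0.0500 -0.1250]
  T[2,:] = [+0.0385 +0.2308 +0.0000 -0.0769 -0.0769 +0.0385]
  T[3,:] = [-0.0909 -0.0606 +0.0303 +0.0000 -0.1818 +0.0909]
  T[4,:] = [-0.0385 -0.0769 -0.1923 -0.1154 +0.0000 -0.0385]
  T[5,:] = [+0.0909 +0.1364 +0.0227 +0.0682 +0.1364 +0.0000]
eigenvalue magnitudes: 0.2682, 0.1535, 0.1535, 0.1311, 0.1311, 0.0549.
ρ(T) = max|λ| = 0.2682; 0.2682 < 1: convergent.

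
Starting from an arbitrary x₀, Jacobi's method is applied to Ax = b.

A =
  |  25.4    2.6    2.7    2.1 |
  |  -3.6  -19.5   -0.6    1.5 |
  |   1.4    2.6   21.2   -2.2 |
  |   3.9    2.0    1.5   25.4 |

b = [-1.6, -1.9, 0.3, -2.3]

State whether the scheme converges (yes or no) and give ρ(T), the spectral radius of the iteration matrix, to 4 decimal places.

Split A = D + L + U, D = diag(25.4, -19.5, 21.2, 25.4).
T_J = -D⁻¹(L+U): T[0,1] = -(2.6)/(25.4) = -0.1024; T[0,0] = 0.
  T[0,:] = [+0.0000  -0.1024  -0.1063  -0.0827]
  T[1,:] = [-0.1846  +0.0000  -0.0308  +0.0769]
  T[2,:] = [-0.0660  -0.1226  +0.0000  +0.1038]
  T[3,:] = [-0.1535  -0.0787  -0.0591  +0.0000]
|λ(T)| sorted: 0.1637, 0.1348, 0.1011, 0.0722.
ρ(T) = max|λ| = 0.1637; 0.1637 < 1, so it converges for any x₀.

yes, ρ = 0.1637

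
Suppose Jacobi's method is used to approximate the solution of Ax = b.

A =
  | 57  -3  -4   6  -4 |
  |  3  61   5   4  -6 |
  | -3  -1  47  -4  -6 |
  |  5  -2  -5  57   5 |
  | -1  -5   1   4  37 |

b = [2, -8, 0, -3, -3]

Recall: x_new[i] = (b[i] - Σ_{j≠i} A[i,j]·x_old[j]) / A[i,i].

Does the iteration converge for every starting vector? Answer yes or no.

Write A = D+L+U with D = diag(57, 61, 47, 57, 37).
Jacobi: T = -D⁻¹(L+U), T[0,1] = -(-3)/(57) = +0.0526; T[0,0] = 0.
  T[0,:] = [+0.0000  +0.0526  +0.0702  -0.1053  +0.0702]
  T[1,:] = [-0.0492  +0.0000  -0.0820  -0.0656  +0.0984]
  T[2,:] = [+0.0638  +0.0213  +0.0000  +0.0851  +0.1277]
  T[3,:] = [-0.0877  +0.0351  +0.0877  +0.0000  -0.0877]
  T[4,:] = [+0.0270  +0.1351  -0.0270  -0.1081  +0.0000]
|λ(T)| sorted: 0.1877, 0.1402, 0.1251, 0.1200, 0.1200.
ρ = 0.1877; 0.1877 < 1, so it converges for any x₀.

yes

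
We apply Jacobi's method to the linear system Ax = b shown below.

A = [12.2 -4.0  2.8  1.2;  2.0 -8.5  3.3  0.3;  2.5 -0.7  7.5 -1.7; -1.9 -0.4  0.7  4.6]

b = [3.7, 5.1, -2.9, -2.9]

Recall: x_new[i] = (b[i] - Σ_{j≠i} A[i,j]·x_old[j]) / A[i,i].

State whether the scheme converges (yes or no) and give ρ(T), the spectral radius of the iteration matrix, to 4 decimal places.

yes, ρ = 0.5408

Split A = D + L + U, D = diag(12.2, -8.5, 7.5, 4.6).
Jacobi: T = -D⁻¹(L+U), T[2,1] = -(-0.7)/(7.5) = +0.0933; T[2,2] = 0.
  T[0,:] = [+0.0000 +0.3279 -0.2295 -0.0984]
  T[1,:] = [+0.2353 +0.0000 +0.3882 +0.0353]
  T[2,:] = [-0.3333 +0.0933 +0.0000 +0.2267]
  T[3,:] = [+0.4130 +0.0870 -0.1522 +0.0000]
eigenvalue magnitudes: 0.5408, 0.3198, 0.3198, 0.2976.
spectral radius ρ = 0.5408; 0.5408 < 1 ⇒ converges.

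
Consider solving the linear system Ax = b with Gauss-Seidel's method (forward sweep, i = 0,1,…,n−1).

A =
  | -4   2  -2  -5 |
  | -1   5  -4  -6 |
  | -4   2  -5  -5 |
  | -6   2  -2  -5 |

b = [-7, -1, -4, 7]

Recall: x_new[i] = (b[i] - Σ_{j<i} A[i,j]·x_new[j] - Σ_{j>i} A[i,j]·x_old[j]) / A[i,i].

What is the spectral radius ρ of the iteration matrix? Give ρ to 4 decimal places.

Let D = diag(-4, 5, -5, -5); L, U the strict triangles.
Gauss-Seidel: T = -(D+L)⁻¹U, row 0 first, T[0,3] = -(-5)/(-4) = -1.2500; later rows by forward substitution.
  T[0,:] = [+0.0000  +0.5000  -0.5000  -1.2500]
  T[1,:] = [+0.0000  +0.1000  +0.7000  +0.9500]
  T[2,:] = [+0.0000  -0.3600  +0.6800  +0.3800]
  T[3,:] = [+0.0000  -0.4160  +0.6080  +1.7280]
|eigenvalues of T|: 1.5000, 0.5657, 0.5657, 0.0000.
ρ = 1.5000; 1.5000 > 1, so it fails to converge.

1.5000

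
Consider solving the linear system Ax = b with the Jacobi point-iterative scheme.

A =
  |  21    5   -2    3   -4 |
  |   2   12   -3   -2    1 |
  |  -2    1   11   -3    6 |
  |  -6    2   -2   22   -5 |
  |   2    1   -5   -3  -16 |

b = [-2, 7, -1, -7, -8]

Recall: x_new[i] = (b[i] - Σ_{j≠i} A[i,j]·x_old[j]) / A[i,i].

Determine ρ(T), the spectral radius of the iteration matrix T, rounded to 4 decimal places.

Write A = D+L+U with D = diag(21, 12, 11, 22, -16).
T_J = -D⁻¹(L+U): T[1,4] = -(1)/(12) = -0.0833; T[1,1] = 0.
  T[0,:] = [+0.0000  -0.2381  +0.0952  -0.1429  +0.1905]
  T[1,:] = [-0.1667  +0.0000  +0.2500  +0.1667  -0.0833]
  T[2,:] = [+0.1818  -0.0909  +0.0000  +0.2727  -0.5455]
  T[3,:] = [+0.2727  -0.0909  +0.0909  +0.0000  +0.2273]
  T[4,:] = [+0.1250  +0.0625  -0.3125  -0.1875  +0.0000]
|roots of det(T-λI)|: 0.5391, 0.3855, 0.3855, 0.0743, 0.0743.
ρ(T) = max|λ| = 0.5391; 0.5391 < 1, so it converges for any x₀.

0.5391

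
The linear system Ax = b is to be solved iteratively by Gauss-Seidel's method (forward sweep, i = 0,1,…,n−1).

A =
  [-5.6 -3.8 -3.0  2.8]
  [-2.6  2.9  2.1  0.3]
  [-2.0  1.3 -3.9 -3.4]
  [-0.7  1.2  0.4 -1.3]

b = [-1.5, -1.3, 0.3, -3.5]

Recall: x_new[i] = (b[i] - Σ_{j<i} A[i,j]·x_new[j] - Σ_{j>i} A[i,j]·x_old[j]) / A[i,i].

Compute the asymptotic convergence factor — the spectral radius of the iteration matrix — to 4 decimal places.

1.1507

Diagonal D = diag(-5.6, 2.9, -3.9, -1.3); L, U strict lower/upper.
T_GS = -(D+L)⁻¹U: row 0 first, T[0,2] = -(-3)/(-5.6) = -0.5357; later rows by forward substitution.
  T[0,:] = [+0.0000, -0.6786, -0.5357, +0.5000]
  T[1,:] = [+0.0000, -0.6084, -1.2044, +0.3448]
  T[2,:] = [+0.0000, +0.1452, -0.1268, -1.0133]
  T[3,:] = [+0.0000, -0.1515, -0.8623, -0.2627]
moduli |λ_i(T)| = 1.1507, 0.5307, 0.3777, 0.0000.
ρ = 1.1507; 1.1507 > 1 ⇒ diverges.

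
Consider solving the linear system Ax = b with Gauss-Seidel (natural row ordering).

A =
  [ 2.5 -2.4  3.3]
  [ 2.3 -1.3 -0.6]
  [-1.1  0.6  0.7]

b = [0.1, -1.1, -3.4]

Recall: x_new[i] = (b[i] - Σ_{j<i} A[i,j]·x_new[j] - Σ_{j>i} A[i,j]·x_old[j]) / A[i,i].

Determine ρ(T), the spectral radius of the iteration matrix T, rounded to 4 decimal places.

1.5812

Let D = diag(2.5, -1.3, 0.7); L, U the strict triangles.
T_GS = -(D+L)⁻¹U: row 0 first, T[0,2] = -(3.3)/(2.5) = -1.3200; later rows by forward substitution.
  T[0,:] = [+0.0000  +0.9600  -1.3200]
  T[1,:] = [+0.0000  +1.6985  -2.7969]
  T[2,:] = [+0.0000  +0.0527  +0.3231]
|eigenvalues of T|: 1.5812, 0.4403, 0.0000.
ρ = 1.5812; 1.5812 > 1: divergent.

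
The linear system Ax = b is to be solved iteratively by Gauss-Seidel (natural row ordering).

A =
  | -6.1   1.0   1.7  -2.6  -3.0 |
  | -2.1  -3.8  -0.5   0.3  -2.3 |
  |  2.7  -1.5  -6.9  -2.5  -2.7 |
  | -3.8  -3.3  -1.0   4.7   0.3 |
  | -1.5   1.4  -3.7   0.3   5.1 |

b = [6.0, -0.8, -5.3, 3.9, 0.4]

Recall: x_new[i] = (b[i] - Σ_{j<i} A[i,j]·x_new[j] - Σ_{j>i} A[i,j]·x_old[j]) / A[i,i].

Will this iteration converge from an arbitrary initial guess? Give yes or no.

A = D + L + U where D = diag(-6.1, -3.8, -6.9, 4.7, 5.1).
GS T = -(D+L)⁻¹U: row 0 first, T[0,2] = -(1.7)/(-6.1) = +0.2787; later rows by forward substitution.
  T[0,:] = [+0.0000, +0.1639, +0.2787, -0.4262, -0.4918]
  T[1,:] = [+0.0000, -0.0906, -0.2856, +0.3145, -0.3335]
  T[2,:] = [+0.0000, +0.0838, +0.1711, -0.5975, -0.5113]
  T[3,:] = [+0.0000, +0.0868, +0.0612, -0.2509, -0.8044]
  T[4,:] = [+0.0000, +0.1288, +0.2809, -0.6304, -0.3767]
|roots of det(T-λI)|: 0.7724, 0.4241, 0.2010, 0.0022, 0.0000.
ρ(T) = max|λ| = 0.7724; 0.7724 < 1 ⇒ converges.

yes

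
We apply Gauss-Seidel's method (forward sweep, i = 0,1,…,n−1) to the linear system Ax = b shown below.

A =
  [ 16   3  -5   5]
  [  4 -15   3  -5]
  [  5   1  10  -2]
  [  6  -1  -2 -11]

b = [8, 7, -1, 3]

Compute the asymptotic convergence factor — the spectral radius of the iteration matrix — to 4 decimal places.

Let D = diag(16, -15, 10, -11); L, U the strict triangles.
GS T = -(D+L)⁻¹U: row 0 first, T[0,2] = -(-5)/(16) = +0.3125; later rows by forward substitution.
  T[0,:] = [+0.0000 -0.1875 +0.3125 -0.3125]
  T[1,:] = [+0.0000 -0.0500 +0.2833 -0.4167]
  T[2,:] = [+0.0000 +0.0988 -0.1846 +0.3979]
  T[3,:] = [+0.0000 -0.1157 +0.1783 -0.2049]
moduli |λ_i(T)| = 0.6004, 0.0825, 0.0825, 0.0000.
spectral radius ρ = 0.6004; 0.6004 < 1 ⇒ converges.

0.6004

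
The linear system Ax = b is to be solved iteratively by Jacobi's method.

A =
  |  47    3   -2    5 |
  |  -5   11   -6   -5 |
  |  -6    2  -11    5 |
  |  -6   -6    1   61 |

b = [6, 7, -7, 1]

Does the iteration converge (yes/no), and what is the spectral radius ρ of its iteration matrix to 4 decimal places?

Split A = D + L + U, D = diag(47, 11, -11, 61).
Jacobi: T = -D⁻¹(L+U), T[2,3] = -(5)/(-11) = +0.4545; T[2,2] = 0.
  T[0,:] = [+0.0000  -0.0638  +0.0426  -0.1064]
  T[1,:] = [+0.4545  +0.0000  +0.5455  +0.4545]
  T[2,:] = [-0.5455  +0.1818  +0.0000  +0.4545]
  T[3,:] = [+0.0984  +0.0984  -0.0164  +0.0000]
|roots of det(T-λI)|: 0.4331, 0.2686, 0.2686, 0.1444.
spectral radius ρ = 0.4331; 0.4331 < 1, so it converges for any x₀.

yes, ρ = 0.4331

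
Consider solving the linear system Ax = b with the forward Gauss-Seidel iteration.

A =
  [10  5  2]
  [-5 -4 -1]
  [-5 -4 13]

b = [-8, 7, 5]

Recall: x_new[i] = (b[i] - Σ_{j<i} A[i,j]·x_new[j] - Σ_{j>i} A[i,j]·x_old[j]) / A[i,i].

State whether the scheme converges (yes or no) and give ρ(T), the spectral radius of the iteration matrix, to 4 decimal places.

Write A = D+L+U with D = diag(10, -4, 13).
Gauss-Seidel: T = -(D+L)⁻¹U, row 0 first, T[0,1] = -(5)/(10) = -0.5000; later rows by forward substitution.
  T[0,:] = [+0.0000 -0.5000 -0.2000]
  T[1,:] = [+0.0000 +0.6250 +0.0000]
  T[2,:] = [+0.0000 +0.0000 -0.0769]
|eigenvalues of T|: 0.6250, 0.0769, 0.0000.
spectral radius ρ = 0.6250; 0.6250 < 1 ⇒ converges.

yes, ρ = 0.6250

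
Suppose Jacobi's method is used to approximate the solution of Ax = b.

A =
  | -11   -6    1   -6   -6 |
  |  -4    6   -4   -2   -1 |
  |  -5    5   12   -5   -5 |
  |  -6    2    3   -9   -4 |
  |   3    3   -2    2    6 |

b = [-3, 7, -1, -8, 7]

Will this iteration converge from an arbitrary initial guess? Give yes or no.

Split A = D + L + U, D = diag(-11, 6, 12, -9, 6).
T_J = -D⁻¹(L+U): T[3,1] = -(2)/(-9) = +0.2222; T[3,3] = 0.
  T[0,:] = [+0.0000  -0.5455  +0.0909  -0.5455  -0.5455]
  T[1,:] = [+0.6667  +0.0000  +0.6667  +0.3333  +0.1667]
  T[2,:] = [+0.4167  -0.4167  +0.0000  +0.4167  +0.4167]
  T[3,:] = [-0.6667  +0.2222  +0.3333  +0.0000  -0.4444]
  T[4,:] = [-0.5000  -0.5000  +0.3333  -0.3333  +0.0000]
|eigenvalues of T|: 1.2013, 0.7604, 0.7604, 0.6449, 0.4223.
spectral radius ρ = 1.2013; 1.2013 > 1 ⇒ diverges.

no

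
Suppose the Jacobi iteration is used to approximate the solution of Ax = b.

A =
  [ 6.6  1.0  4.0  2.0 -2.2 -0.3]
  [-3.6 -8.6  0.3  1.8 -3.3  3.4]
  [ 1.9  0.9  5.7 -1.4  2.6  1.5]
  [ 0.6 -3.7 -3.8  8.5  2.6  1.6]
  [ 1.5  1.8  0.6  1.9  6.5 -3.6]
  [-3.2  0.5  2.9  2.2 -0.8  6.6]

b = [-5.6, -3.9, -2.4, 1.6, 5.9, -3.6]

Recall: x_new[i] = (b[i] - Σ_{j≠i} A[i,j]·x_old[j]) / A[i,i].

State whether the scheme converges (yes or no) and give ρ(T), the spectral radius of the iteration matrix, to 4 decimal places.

no, ρ = 1.1901

Diagonal D = diag(6.6, -8.6, 5.7, 8.5, 6.5, 6.6); L, U strict lower/upper.
T_J = -D⁻¹(L+U): T[4,5] = -(-3.6)/(6.5) = +0.5538; T[4,4] = 0.
  T[0,:] = [+0.0000  -0.1515  -0.6061  -0.3030  +0.3333  +0.0455]
  T[1,:] = [-0.4186  +0.0000  +0.0349  +0.2093  -0.3837  +0.3953]
  T[2,:] = [-0.3333  -0.1579  +0.0000  +0.2456  -0.4561  -0.2632]
  T[3,:] = [-0.0706  +0.4353  +0.4471  +0.0000  -0.3059  -0.1882]
  T[4,:] = [-0.2308  -0.2769  -0.0923  -0.2923  +0.0000  +0.5538]
  T[5,:] = [+0.4848  -0.0758  -0.4394  -0.3333  +0.1212  +0.0000]
|λ(T)| sorted: 1.1901, 0.6654, 0.5018, 0.5018, 0.3521, 0.2790.
ρ(T) = max|λ| = 1.1901; 1.1901 > 1 ⇒ diverges.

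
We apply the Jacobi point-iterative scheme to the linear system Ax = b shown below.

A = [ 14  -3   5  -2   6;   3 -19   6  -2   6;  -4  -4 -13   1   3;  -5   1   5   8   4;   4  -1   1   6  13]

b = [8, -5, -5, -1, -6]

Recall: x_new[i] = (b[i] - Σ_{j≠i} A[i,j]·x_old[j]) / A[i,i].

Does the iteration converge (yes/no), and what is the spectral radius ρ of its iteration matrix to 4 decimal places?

yes, ρ = 0.8520

Split A = D + L + U, D = diag(14, -19, -13, 8, 13).
Jacobi: T = -D⁻¹(L+U), T[0,1] = -(-3)/(14) = +0.2143; T[0,0] = 0.
  T[0,:] = [+0.0000, +0.2143, -0.3571, +0.1429, -0.4286]
  T[1,:] = [+0.1579, +0.0000, +0.3158, -0.1053, +0.3158]
  T[2,:] = [-0.3077, -0.3077, +0.0000, +0.0769, +0.2308]
  T[3,:] = [+0.6250, -0.1250, -0.6250, +0.0000, -0.5000]
  T[4,:] = [-0.3077, +0.0769, -0.0769, -0.4615, +0.0000]
|roots of det(T-λI)|: 0.8520, 0.3965, 0.3831, 0.3831, 0.1236.
ρ(T) = max|λ| = 0.8520; 0.8520 < 1: convergent.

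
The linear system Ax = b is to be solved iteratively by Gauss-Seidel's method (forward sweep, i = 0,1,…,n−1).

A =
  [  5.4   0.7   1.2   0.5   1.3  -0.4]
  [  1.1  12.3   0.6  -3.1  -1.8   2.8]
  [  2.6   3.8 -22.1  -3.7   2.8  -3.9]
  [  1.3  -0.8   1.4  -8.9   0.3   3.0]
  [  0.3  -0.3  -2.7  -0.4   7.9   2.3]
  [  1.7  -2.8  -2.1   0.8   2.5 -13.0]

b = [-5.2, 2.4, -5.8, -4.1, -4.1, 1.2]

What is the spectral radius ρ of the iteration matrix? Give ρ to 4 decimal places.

0.2194

Let D = diag(5.4, 12.3, -22.1, -8.9, 7.9, -13); L, U the strict triangles.
GS T = -(D+L)⁻¹U: row 0 first, T[0,3] = -(0.5)/(5.4) = -0.0926; later rows by forward substitution.
  T[0,:] = [+0.0000 -0.1296 -0.2222 -0.0926 -0.2407 +0.0741]
  T[1,:] = [+0.0000 +0.0116 -0.0289 +0.2603 +0.1679 -0.2343]
  T[2,:] = [+0.0000 -0.0133 -0.0311 -0.1336 +0.1272 -0.2080]
  T[3,:] = [+0.0000 -0.0221 -0.0348 -0.0579 +0.0035 +0.3362]
  T[4,:] = [+0.0000 -0.0003 -0.0051 -0.0352 +0.0592 -0.3569]
  T[5,:] = [+0.0000 -0.0187 -0.0209 -0.0569 -0.0766 +0.0458]
|eigenvalues of T|: 0.2194, 0.1356, 0.1356, 0.0184, 0.0184, 0.0000.
ρ(T) = max|λ| = 0.2194; 0.2194 < 1: convergent.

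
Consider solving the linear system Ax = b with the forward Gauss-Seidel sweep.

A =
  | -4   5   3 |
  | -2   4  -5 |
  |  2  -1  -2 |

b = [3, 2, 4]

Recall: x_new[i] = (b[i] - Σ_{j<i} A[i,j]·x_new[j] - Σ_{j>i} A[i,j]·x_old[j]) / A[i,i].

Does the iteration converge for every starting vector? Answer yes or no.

no

Split A = D + L + U, D = diag(-4, 4, -2).
Gauss-Seidel: T = -(D+L)⁻¹U, row 0 first, T[0,1] = -(5)/(-4) = +1.2500; later rows by forward substitution.
  T[0,:] = [+0.0000 +1.2500 +0.7500]
  T[1,:] = [+0.0000 +0.6250 +1.6250]
  T[2,:] = [+0.0000 +0.9375 -0.0625]
|λ(T)| sorted: 1.5625, 1.0000, 0.0000.
spectral radius ρ = 1.5625; 1.5625 > 1: divergent.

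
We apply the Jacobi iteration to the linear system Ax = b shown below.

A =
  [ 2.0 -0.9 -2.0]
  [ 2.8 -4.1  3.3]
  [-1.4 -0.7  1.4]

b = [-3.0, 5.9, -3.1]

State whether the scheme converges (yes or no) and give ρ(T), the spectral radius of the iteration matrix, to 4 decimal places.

Diagonal D = diag(2, -4.1, 1.4); L, U strict lower/upper.
T_J = -D⁻¹(L+U): T[0,1] = -(-0.9)/(2) = +0.4500; T[0,0] = 0.
  T[0,:] = [+0.0000, +0.4500, +1.0000]
  T[1,:] = [+0.6829, +0.0000, +0.8049]
  T[2,:] = [+1.0000, +0.5000, +0.0000]
moduli |λ_i(T)| = 1.4784, 1.0047, 0.4737.
ρ = 1.4784; 1.4784 > 1, so it fails to converge.

no, ρ = 1.4784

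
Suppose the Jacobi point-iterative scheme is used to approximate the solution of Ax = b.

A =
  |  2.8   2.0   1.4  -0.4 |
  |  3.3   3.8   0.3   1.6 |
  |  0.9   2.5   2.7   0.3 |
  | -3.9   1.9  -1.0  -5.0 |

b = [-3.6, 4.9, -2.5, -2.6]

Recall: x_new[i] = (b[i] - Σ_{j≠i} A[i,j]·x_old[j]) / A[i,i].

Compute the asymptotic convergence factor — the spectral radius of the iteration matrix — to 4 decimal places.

A = D + L + U where D = diag(2.8, 3.8, 2.7, -5).
Jacobi T = -D⁻¹(L+U): T[3,1] = -(1.9)/(-5) = +0.3800; T[3,3] = 0.
  T[0,:] = [+0.0000  -0.7143  -0.5000  +0.1429]
  T[1,:] = [-0.8684  +0.0000  -0.0789  -0.4211]
  T[2,:] = [-0.3333  -0.9259  +0.0000  -0.1111]
  T[3,:] = [-0.7800  +0.3800  -0.2000  +0.0000]
|λ(T)| sorted: 1.1862, 0.7582, 0.7582, 0.2319.
spectral radius ρ = 1.1862; 1.1862 > 1 ⇒ diverges.

1.1862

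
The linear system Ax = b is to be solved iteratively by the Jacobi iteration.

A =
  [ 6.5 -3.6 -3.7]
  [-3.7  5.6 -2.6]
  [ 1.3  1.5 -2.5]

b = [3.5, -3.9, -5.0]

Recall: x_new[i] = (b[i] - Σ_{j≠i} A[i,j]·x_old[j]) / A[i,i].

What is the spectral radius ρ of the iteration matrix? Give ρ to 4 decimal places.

1.1228

Let D = diag(6.5, 5.6, -2.5); L, U the strict triangles.
Jacobi T = -D⁻¹(L+U): T[1,0] = -(-3.7)/(5.6) = +0.6607; T[1,1] = 0.
  T[0,:] = [+0.0000, +0.5538, +0.5692]
  T[1,:] = [+0.6607, +0.0000, +0.4643]
  T[2,:] = [+0.5200, +0.6000, +0.0000]
eigenvalue magnitudes: 1.1228, 0.5658, 0.5658.
ρ(T) = max|λ| = 1.1228; 1.1228 > 1 ⇒ diverges.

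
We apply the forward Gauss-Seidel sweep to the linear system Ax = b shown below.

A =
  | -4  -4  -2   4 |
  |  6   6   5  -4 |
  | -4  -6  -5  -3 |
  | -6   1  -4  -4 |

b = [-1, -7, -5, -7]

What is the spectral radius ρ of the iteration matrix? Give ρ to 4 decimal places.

1.4396

Diagonal D = diag(-4, 6, -5, -4); L, U strict lower/upper.
Gauss-Seidel: T = -(D+L)⁻¹U, row 0 first, T[0,1] = -(-4)/(-4) = -1.0000; later rows by forward substitution.
  T[0,:] = [+0.0000 -1.0000 -0.5000 +1.0000]
  T[1,:] = [+0.0000 +1.0000 -0.3333 -0.3333]
  T[2,:] = [+0.0000 -0.4000 +0.8000 -1.0000]
  T[3,:] = [+0.0000 +2.1500 -0.1333 -0.5833]
moduli |λ_i(T)| = 1.4396, 0.7218, 0.7218, 0.0000.
ρ(T) = max|λ| = 1.4396; 1.4396 > 1 ⇒ diverges.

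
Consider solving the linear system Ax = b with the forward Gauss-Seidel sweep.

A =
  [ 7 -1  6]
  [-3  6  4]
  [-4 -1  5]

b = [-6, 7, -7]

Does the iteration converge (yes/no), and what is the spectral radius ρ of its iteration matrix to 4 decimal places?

yes, ρ = 0.7288

Split A = D + L + U, D = diag(7, 6, 5).
Gauss-Seidel: T = -(D+L)⁻¹U, row 0 first, T[0,1] = -(-1)/(7) = +0.1429; later rows by forward substitution.
  T[0,:] = [+0.0000 +0.1429 -0.8571]
  T[1,:] = [+0.0000 +0.0714 -1.0952]
  T[2,:] = [+0.0000 +0.1286 -0.9048]
eigenvalue magnitudes: 0.7288, 0.1045, 0.0000.
ρ = 0.7288; 0.7288 < 1: convergent.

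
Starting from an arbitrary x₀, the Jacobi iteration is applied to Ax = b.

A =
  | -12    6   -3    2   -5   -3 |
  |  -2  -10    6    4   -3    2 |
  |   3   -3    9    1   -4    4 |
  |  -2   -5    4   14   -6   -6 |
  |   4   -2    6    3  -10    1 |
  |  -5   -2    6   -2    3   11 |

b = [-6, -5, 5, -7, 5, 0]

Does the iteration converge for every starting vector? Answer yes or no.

Diagonal D = diag(-12, -10, 9, 14, -10, 11); L, U strict lower/upper.
Jacobi: T = -D⁻¹(L+U), T[0,5] = -(-3)/(-12) = -0.2500; T[0,0] = 0.
  T[0,:] = [+0.0000 +0.5000 -0.2500 +0.1667 -0.4167 -0.2500]
  T[1,:] = [-0.2000 +0.0000 +0.6000 +0.4000 -0.3000 +0.2000]
  T[2,:] = [-0.3333 +0.3333 +0.0000 -0.1111 +0.4444 -0.4444]
  T[3,:] = [+0.1429 +0.3571 -0.2857 +0.0000 +0.4286 +0.4286]
  T[4,:] = [+0.4000 -0.2000 +0.6000 +0.3000 +0.0000 +0.1000]
  T[5,:] = [+0.4545 +0.1818 -0.5455 +0.1818 -0.2727 +0.0000]
eigenvalue magnitudes: 1.1216, 0.7534, 0.6210, 0.5014, 0.5014, 0.2527.
spectral radius ρ = 1.1216; 1.1216 > 1 ⇒ diverges.

no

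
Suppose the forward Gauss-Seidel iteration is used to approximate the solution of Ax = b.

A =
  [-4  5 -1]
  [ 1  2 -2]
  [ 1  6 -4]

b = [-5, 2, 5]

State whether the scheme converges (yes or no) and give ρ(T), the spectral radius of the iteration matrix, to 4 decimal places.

Write A = D+L+U with D = diag(-4, 2, -4).
T_GS = -(D+L)⁻¹U: row 0 first, T[0,1] = -(5)/(-4) = +1.2500; later rows by forward substitution.
  T[0,:] = [+0.0000 +1.2500 -0.2500]
  T[1,:] = [+0.0000 -0.6250 +1.1250]
  T[2,:] = [+0.0000 -0.6250 +1.6250]
|λ(T)| sorted: 1.2500, 0.2500, 0.0000.
spectral radius ρ = 1.2500; 1.2500 > 1 ⇒ diverges.

no, ρ = 1.2500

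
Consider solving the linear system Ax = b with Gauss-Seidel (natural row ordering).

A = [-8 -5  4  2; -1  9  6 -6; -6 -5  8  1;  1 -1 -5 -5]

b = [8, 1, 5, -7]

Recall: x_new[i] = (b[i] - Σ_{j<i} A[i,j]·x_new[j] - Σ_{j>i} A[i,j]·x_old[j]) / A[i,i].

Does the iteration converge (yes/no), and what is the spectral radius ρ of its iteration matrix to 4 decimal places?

Split A = D + L + U, D = diag(-8, 9, 8, -5).
Gauss-Seidel: T = -(D+L)⁻¹U, row 0 first, T[0,3] = -(2)/(-8) = +0.2500; later rows by forward substitution.
  T[0,:] = [+0.0000  -0.6250  +0.5000  +0.2500]
  T[1,:] = [+0.0000  -0.0694  -0.6111  +0.6944]
  T[2,:] = [+0.0000  -0.5122  -0.0069  +0.4965]
  T[3,:] = [+0.0000  +0.4010  +0.2292  -0.5854]
eigenvalue magnitudes: 1.2130, 0.5352, 0.0160, 0.0000.
ρ = 1.2130; 1.2130 > 1: divergent.

no, ρ = 1.2130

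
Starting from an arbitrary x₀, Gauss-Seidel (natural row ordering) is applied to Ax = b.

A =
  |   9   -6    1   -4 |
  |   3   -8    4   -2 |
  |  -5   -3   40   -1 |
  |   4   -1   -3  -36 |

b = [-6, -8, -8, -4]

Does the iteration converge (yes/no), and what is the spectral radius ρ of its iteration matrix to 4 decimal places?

yes, ρ = 0.3813

Split A = D + L + U, D = diag(9, -8, 40, -36).
GS T = -(D+L)⁻¹U: row 0 first, T[0,2] = -(1)/(9) = -0.1111; later rows by forward substitution.
  T[0,:] = [+0.0000 +0.6667 -0.1111 +0.4444]
  T[1,:] = [+0.0000 +0.2500 +0.4583 -0.0833]
  T[2,:] = [+0.0000 +0.1021 +0.0205 +0.0743]
  T[3,:] = [+0.0000 +0.0586 -0.0268 +0.0455]
|roots of det(T-λI)|: 0.3813, 0.0493, 0.0493, 0.0000.
spectral radius ρ = 0.3813; 0.3813 < 1: convergent.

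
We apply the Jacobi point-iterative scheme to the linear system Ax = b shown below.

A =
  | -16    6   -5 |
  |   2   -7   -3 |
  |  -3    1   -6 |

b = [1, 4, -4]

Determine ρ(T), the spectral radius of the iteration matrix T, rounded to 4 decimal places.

Write A = D+L+U with D = diag(-16, -7, -6).
Jacobi: T = -D⁻¹(L+U), T[2,0] = -(-3)/(-6) = -0.5000; T[2,2] = 0.
  T[0,:] = [+0.0000, +0.3750, -0.3125]
  T[1,:] = [+0.2857, +0.0000, -0.4286]
  T[2,:] = [-0.5000, +0.1667, +0.0000]
|roots of det(T-λI)|: 0.5564, 0.3430, 0.3430.
ρ = 0.5564; 0.5564 < 1, so it converges for any x₀.

0.5564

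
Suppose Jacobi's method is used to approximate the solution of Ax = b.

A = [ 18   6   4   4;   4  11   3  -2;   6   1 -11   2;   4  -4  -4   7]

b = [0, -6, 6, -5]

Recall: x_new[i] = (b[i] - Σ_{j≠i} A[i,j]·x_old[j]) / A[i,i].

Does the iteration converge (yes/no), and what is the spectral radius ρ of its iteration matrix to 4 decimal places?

yes, ρ = 0.6624

Diagonal D = diag(18, 11, -11, 7); L, U strict lower/upper.
Jacobi: T = -D⁻¹(L+U), T[3,2] = -(-4)/(7) = +0.5714; T[3,3] = 0.
  T[0,:] = [+0.0000, -0.3333, -0.2222, -0.2222]
  T[1,:] = [-0.3636, +0.0000, -0.2727, +0.1818]
  T[2,:] = [+0.5455, +0.0909, +0.0000, +0.1818]
  T[3,:] = [-0.5714, +0.5714, +0.5714, +0.0000]
|eigenvalues of T|: 0.6624, 0.4322, 0.1712, 0.1712.
ρ(T) = max|λ| = 0.6624; 0.6624 < 1: convergent.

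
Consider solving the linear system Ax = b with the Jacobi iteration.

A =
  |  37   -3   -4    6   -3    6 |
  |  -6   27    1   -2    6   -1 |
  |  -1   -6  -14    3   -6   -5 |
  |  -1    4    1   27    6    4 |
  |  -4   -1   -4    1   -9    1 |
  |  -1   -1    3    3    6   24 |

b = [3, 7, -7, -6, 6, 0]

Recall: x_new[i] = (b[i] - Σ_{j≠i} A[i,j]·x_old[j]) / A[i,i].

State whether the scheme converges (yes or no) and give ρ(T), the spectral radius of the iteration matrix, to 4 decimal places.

Diagonal D = diag(37, 27, -14, 27, -9, 24); L, U strict lower/upper.
Jacobi T = -D⁻¹(L+U): T[5,2] = -(3)/(24) = -0.1250; T[5,5] = 0.
  T[0,:] = [+0.0000, +0.0811, +0.1081, -0.1622, +0.0811, -0.1622]
  T[1,:] = [+0.2222, +0.0000, -0.0370, +0.0741, -0.2222, +0.0370]
  T[2,:] = [-0.0714, -0.4286, +0.0000, +0.2143, -0.4286, -0.3571]
  T[3,:] = [+0.0370, -0.1481, -0.0370, +0.0000, -0.2222, -0.1481]
  T[4,:] = [-0.4444, -0.1111, -0.4444, +0.1111, +0.0000, +0.1111]
  T[5,:] = [+0.0417, +0.0417, -0.1250, -0.1250, -0.2500, +0.0000]
moduli |λ_i(T)| = 0.5069, 0.3667, 0.3667, 0.1471, 0.1471, 0.0818.
ρ = 0.5069; 0.5069 < 1, so it converges for any x₀.

yes, ρ = 0.5069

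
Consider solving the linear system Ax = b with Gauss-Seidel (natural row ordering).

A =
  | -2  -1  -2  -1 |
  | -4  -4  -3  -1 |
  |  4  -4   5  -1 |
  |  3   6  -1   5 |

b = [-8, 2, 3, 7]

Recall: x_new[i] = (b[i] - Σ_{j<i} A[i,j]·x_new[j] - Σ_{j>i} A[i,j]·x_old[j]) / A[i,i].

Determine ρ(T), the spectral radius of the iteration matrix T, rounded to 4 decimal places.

1.5260

Split A = D + L + U, D = diag(-2, -4, 5, 5).
T_GS = -(D+L)⁻¹U: row 0 first, T[0,2] = -(-2)/(-2) = -1.0000; later rows by forward substitution.
  T[0,:] = [+0.0000, -0.5000, -1.0000, -0.5000]
  T[1,:] = [+0.0000, +0.5000, +0.2500, +0.2500]
  T[2,:] = [+0.0000, +0.8000, +1.0000, +0.8000]
  T[3,:] = [+0.0000, -0.1400, +0.5000, +0.1600]
moduli |λ_i(T)| = 1.5260, 0.2513, 0.1173, 0.0000.
ρ(T) = max|λ| = 1.5260; 1.5260 > 1 ⇒ diverges.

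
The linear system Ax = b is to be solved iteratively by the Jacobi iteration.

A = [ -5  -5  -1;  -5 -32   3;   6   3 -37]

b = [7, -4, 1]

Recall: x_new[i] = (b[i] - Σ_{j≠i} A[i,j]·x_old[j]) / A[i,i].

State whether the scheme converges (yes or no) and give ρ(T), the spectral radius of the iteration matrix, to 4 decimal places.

yes, ρ = 0.4035

Let D = diag(-5, -32, -37); L, U the strict triangles.
Jacobi: T = -D⁻¹(L+U), T[0,1] = -(-5)/(-5) = -1.0000; T[0,0] = 0.
  T[0,:] = [+0.0000  -1.0000  -0.2000]
  T[1,:] = [-0.1562  +0.0000  +0.0938]
  T[2,:] = [+0.1622  +0.0811  +0.0000]
moduli |λ_i(T)| = 0.4035, 0.2982, 0.1053.
ρ = 0.4035; 0.4035 < 1, so it converges for any x₀.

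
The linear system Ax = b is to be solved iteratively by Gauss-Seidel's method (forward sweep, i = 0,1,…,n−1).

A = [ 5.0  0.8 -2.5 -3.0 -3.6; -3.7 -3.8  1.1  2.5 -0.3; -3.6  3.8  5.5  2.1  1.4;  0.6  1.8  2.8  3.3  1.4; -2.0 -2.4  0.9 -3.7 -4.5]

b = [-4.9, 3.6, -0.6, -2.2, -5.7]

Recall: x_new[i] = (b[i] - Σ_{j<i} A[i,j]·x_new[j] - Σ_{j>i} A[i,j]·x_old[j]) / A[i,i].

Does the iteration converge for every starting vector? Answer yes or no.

no

A = D + L + U where D = diag(5, -3.8, 5.5, 3.3, -4.5).
Gauss-Seidel: T = -(D+L)⁻¹U, row 0 first, T[0,4] = -(-3.6)/(5) = +0.7200; later rows by forward substitution.
  T[0,:] = [+0.0000  -0.1600  +0.5000  +0.6000  +0.7200]
  T[1,:] = [+0.0000  +0.1558  -0.1974  +0.0737  -0.7800]
  T[2,:] = [+0.0000  -0.2124  +0.4636  -0.0400  +0.7556]
  T[3,:] = [+0.0000  +0.1243  -0.3766  -0.1153  -0.7708]
  T[4,:] = [+0.0000  -0.1567  +0.2855  -0.2191  +0.8809]
|λ(T)| sorted: 1.4531, 0.2344, 0.0989, 0.0989, 0.0000.
spectral radius ρ = 1.4531; 1.4531 > 1, so it fails to converge.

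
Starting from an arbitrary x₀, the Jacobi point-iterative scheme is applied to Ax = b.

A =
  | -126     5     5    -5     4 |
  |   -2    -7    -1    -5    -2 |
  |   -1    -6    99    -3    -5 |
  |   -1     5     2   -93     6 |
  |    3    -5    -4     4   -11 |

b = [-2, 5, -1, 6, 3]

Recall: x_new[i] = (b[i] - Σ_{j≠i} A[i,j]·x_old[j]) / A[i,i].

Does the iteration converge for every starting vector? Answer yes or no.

Write A = D+L+U with D = diag(-126, -7, 99, -93, -11).
Jacobi: T = -D⁻¹(L+U), T[3,0] = -(-1)/(-93) = -0.0108; T[3,3] = 0.
  T[0,:] = [+0.0000  +0.0397  +0.0397  -0.0397  +0.0317]
  T[1,:] = [-0.2857  +0.0000  -0.1429  -0.7143  -0.2857]
  T[2,:] = [+0.0101  +0.0606  +0.0000  +0.0303  +0.0505]
  T[3,:] = [-0.0108  +0.0538  +0.0215  +0.0000  +0.0645]
  T[4,:] = [+0.2727  -0.4545  -0.3636  +0.3636  +0.0000]
eigenvalue magnitudes: 0.3900, 0.2360, 0.2360, 0.0526, 0.0223.
spectral radius ρ = 0.3900; 0.3900 < 1, so it converges for any x₀.

yes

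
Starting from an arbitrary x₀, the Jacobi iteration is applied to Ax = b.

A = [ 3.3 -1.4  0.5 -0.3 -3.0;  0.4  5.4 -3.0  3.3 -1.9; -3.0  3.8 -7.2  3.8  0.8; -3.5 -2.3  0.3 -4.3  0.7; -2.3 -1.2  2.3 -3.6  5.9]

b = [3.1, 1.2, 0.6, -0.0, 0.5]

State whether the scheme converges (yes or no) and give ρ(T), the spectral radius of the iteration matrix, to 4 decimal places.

no, ρ = 1.1427

A = D + L + U where D = diag(3.3, 5.4, -7.2, -4.3, 5.9).
Jacobi T = -D⁻¹(L+U): T[0,3] = -(-0.3)/(3.3) = +0.0909; T[0,0] = 0.
  T[0,:] = [+0.0000 +0.4242 -0.1515 +0.0909 +0.9091]
  T[1,:] = [-0.0741 +0.0000 +0.5556 -0.6111 +0.3519]
  T[2,:] = [-0.4167 +0.5278 +0.0000 +0.5278 +0.1111]
  T[3,:] = [-0.8140 -0.5349 +0.0698 +0.0000 +0.1628]
  T[4,:] = [+0.3898 +0.2034 -0.3898 +0.6102 +0.0000]
moduli |λ_i(T)| = 1.1427, 0.6003, 0.6001, 0.6001, 0.4704.
ρ = 1.1427; 1.1427 > 1: divergent.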